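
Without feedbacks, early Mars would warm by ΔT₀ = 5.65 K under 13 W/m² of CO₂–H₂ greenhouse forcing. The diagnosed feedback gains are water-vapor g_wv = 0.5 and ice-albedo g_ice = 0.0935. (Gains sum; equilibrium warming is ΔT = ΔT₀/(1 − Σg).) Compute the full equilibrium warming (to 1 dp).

13.9 K

Total gain g = 0.5 + 0.0935 = 0.5935.
Amplification A = 1/(1 − 0.5935) = 2.46.
ΔT = 5.65 × 2.46 = 13.9 K.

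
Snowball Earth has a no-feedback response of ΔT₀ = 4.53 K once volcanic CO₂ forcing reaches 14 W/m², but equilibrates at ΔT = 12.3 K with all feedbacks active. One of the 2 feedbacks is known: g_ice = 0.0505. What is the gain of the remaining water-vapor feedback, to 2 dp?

0.58

Amplification A = ΔT/ΔT₀ = 12.3/4.53 = 2.715.
Total gain g = 1 − 1/A = 1 − 1/2.715 = 0.6317.
The known gain is 0.0505.
g_wv = 0.6317 − 0.0505 = 0.58.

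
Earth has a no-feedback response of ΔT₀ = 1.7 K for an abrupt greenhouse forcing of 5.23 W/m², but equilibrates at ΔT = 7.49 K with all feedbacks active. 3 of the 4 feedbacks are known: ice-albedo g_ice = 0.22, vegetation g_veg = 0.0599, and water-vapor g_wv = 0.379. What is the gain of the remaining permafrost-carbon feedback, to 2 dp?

0.11

Amplification A = ΔT/ΔT₀ = 7.49/1.7 = 4.406.
Total gain g = 1 − 1/A = 1 − 1/4.406 = 0.773.
Known gains sum to 0.22 + 0.0599 + 0.379 = 0.6589.
g_pf = 0.773 − 0.6589 = 0.11.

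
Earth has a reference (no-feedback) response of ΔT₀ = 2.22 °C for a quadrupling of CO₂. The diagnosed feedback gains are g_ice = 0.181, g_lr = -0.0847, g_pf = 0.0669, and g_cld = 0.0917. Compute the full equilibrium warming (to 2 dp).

2.98 °C

Total gain g = 0.181 − 0.0847 + 0.0669 + 0.0917 = 0.2549.
Amplification A = 1/(1 − 0.2549) = 1.342.
ΔT = 2.22 × 1.342 = 2.98 °C.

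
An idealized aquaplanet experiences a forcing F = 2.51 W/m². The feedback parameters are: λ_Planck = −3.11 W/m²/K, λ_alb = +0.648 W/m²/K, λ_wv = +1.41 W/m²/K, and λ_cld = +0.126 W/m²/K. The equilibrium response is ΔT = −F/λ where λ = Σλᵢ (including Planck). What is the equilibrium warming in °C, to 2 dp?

Net feedback parameter λ = (−3.11) + (+0.648) + (+1.41) + (+0.126) = -0.926 W/m²/K.
ΔT = −F/λ = −2.51/(-0.926) = 2.71 °C.

2.71 °C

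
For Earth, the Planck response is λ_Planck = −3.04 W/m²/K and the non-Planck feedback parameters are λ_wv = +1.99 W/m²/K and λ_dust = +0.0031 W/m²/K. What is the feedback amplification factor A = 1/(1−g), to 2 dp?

Convert to gains: g_wv = 1.99/3.04 = 0.6546; g_dust = 0.0031/3.04 = 0.00102.
Total gain g = 0.65562.
A = 1/(1 − 0.65562) = 2.90.

2.90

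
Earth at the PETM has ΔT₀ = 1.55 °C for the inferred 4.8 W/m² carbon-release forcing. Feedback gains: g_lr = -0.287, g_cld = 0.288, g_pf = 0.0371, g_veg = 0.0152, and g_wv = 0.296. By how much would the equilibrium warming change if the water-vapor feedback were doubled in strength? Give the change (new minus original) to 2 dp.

1.99 °C

Original: g = 0.3493, ΔT = 1.55/(1−0.3493) = 2.3821 °C.
With doubled water-vapor: g' = 0.6453, ΔT' = 1.55/(1−0.6453) = 4.3699 °C.
Change = 4.3699 − 2.3821 = 1.99 °C.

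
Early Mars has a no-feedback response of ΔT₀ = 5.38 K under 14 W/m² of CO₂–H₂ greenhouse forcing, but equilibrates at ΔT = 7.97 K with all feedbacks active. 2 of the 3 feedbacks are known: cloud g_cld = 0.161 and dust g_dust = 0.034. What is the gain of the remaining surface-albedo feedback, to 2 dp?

0.13

Amplification A = ΔT/ΔT₀ = 7.97/5.38 = 1.481.
Total gain g = 1 − 1/A = 1 − 1/1.481 = 0.3248.
Known gains sum to 0.161 + 0.034 = 0.195.
g_alb = 0.3248 − 0.195 = 0.13.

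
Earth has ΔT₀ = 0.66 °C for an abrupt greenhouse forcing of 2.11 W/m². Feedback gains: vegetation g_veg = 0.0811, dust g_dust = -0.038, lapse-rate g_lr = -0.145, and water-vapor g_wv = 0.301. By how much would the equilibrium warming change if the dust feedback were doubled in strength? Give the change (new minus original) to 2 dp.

Original: g = 0.1991, ΔT = 0.66/(1−0.1991) = 0.8241 °C.
With doubled dust: g' = 0.1611, ΔT' = 0.66/(1−0.1611) = 0.7867 °C.
Change = 0.7867 − 0.8241 = -0.04 °C.

-0.04 °C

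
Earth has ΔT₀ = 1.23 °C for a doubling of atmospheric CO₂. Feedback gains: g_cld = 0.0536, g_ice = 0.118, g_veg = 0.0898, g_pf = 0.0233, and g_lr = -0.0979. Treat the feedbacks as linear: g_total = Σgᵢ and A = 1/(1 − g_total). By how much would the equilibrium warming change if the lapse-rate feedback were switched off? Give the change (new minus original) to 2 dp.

0.21 °C

Original: g = 0.1868, ΔT = 1.23/(1−0.1868) = 1.5125 °C.
Without lapse-rate: g' = 0.2847, ΔT' = 1.23/(1−0.2847) = 1.7196 °C.
Change = 1.7196 − 1.5125 = 0.21 °C.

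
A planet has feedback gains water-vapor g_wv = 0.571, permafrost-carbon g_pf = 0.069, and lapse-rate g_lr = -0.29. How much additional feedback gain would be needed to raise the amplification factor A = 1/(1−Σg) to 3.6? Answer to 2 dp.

0.37

Current total gain = 0.35.
Target gain for A = 3.6: g* = 1 − 1/3.6 = 0.7222.
Additional gain needed = 0.7222 − 0.35 = 0.37.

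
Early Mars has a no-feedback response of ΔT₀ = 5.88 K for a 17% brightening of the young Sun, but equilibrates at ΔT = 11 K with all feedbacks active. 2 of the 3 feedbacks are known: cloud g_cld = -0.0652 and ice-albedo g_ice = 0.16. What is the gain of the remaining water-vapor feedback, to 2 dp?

Amplification A = ΔT/ΔT₀ = 11/5.88 = 1.871.
Total gain g = 1 − 1/A = 1 − 1/1.871 = 0.4655.
Known gains sum to -0.0652 + 0.16 = 0.0948.
g_wv = 0.4655 − 0.0948 = 0.37.

0.37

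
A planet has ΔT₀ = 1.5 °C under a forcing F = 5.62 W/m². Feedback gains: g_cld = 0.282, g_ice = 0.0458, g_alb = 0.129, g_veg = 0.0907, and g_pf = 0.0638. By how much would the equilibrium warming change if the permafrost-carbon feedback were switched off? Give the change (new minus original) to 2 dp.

Original: g = 0.6113, ΔT = 1.5/(1−0.6113) = 3.8590 °C.
Without permafrost-carbon: g' = 0.5475, ΔT' = 1.5/(1−0.5475) = 3.3149 °C.
Change = 3.3149 − 3.8590 = -0.54 °C.

-0.54 °C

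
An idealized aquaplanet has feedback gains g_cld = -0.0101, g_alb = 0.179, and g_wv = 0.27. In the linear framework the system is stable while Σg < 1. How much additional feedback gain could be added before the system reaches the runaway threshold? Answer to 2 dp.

0.56

Current total gain = -0.0101 + 0.179 + 0.27 = 0.4389.
Margin to runaway = 1 − 0.4389 = 0.56.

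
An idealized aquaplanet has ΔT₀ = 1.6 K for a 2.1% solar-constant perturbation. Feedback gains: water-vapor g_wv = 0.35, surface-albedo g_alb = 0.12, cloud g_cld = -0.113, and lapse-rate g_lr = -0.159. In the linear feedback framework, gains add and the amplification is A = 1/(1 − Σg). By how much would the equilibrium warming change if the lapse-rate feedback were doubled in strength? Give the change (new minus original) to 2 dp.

-0.33 K

Original: g = 0.198, ΔT = 1.6/(1−0.198) = 1.9950 K.
With doubled lapse-rate: g' = 0.039, ΔT' = 1.6/(1−0.039) = 1.6649 K.
Change = 1.6649 − 1.9950 = -0.33 K.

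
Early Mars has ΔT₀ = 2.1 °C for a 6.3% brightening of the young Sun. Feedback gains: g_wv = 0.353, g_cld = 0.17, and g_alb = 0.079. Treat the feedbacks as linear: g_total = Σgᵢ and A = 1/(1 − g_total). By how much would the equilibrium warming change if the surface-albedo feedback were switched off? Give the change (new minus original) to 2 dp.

-0.87 °C

Original: g = 0.602, ΔT = 2.1/(1−0.602) = 5.2764 °C.
Without surface-albedo: g' = 0.523, ΔT' = 2.1/(1−0.523) = 4.4025 °C.
Change = 4.4025 − 5.2764 = -0.87 °C.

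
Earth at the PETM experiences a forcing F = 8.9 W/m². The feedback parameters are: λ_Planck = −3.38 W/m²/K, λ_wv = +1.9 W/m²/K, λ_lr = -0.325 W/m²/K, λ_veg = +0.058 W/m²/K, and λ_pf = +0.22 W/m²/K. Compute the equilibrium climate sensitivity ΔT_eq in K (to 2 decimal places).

Net feedback parameter λ = (−3.38) + (+1.9) + (-0.325) + (+0.058) + (+0.22) = -1.527 W/m²/K.
ΔT = −F/λ = −8.9/(-1.527) = 5.83 K.

5.83 K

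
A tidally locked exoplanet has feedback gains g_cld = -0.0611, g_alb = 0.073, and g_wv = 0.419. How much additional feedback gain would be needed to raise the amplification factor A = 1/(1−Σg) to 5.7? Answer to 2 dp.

Current total gain = 0.4309.
Target gain for A = 5.7: g* = 1 − 1/5.7 = 0.8246.
Additional gain needed = 0.8246 − 0.4309 = 0.39.

0.39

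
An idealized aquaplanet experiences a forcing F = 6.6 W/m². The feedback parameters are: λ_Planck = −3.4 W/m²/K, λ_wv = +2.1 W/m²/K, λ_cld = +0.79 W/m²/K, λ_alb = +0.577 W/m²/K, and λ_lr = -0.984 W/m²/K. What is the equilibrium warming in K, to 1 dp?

7.2 K

Net feedback parameter λ = (−3.4) + (+2.1) + (+0.79) + (+0.577) + (-0.984) = -0.917 W/m²/K.
ΔT = −F/λ = −6.6/(-0.917) = 7.2 K.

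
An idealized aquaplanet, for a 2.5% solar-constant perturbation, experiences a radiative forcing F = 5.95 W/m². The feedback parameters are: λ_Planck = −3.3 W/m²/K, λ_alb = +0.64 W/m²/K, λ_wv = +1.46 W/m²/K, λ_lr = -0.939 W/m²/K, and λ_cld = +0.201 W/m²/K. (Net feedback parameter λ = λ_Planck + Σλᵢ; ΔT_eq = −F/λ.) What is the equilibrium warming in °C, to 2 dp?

3.07 °C

Net feedback parameter λ = (−3.3) + (+0.64) + (+1.46) + (-0.939) + (+0.201) = -1.938 W/m²/K.
ΔT = −F/λ = −5.95/(-1.938) = 3.07 °C.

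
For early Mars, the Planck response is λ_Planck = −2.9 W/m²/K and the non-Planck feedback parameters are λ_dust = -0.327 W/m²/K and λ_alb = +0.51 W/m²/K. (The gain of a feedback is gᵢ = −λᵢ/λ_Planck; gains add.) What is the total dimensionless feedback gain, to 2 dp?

Convert to gains: g_dust = -0.327/2.9 = -0.1128; g_alb = 0.51/2.9 = 0.1759.
Total gain g = 0.0631.

0.06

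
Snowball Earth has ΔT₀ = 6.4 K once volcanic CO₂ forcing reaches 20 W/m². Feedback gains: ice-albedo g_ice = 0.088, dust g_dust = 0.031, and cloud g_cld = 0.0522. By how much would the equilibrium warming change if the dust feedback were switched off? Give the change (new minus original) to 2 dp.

-0.28 K

Original: g = 0.1712, ΔT = 6.4/(1−0.1712) = 7.7220 K.
Without dust: g' = 0.1402, ΔT' = 6.4/(1−0.1402) = 7.4436 K.
Change = 7.4436 − 7.7220 = -0.28 K.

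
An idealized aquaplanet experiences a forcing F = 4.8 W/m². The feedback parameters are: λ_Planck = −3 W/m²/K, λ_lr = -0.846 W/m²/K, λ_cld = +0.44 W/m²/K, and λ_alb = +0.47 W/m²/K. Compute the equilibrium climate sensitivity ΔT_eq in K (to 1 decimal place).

1.6 K

Net feedback parameter λ = (−3) + (-0.846) + (+0.44) + (+0.47) = -2.936 W/m²/K.
ΔT = −F/λ = −4.8/(-2.936) = 1.6 K.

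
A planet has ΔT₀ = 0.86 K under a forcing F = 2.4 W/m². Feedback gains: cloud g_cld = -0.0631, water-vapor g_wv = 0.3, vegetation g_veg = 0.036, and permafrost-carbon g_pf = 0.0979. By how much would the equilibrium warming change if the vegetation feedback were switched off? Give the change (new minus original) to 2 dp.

-0.07 K

Original: g = 0.3708, ΔT = 0.86/(1−0.3708) = 1.3668 K.
Without vegetation: g' = 0.3348, ΔT' = 0.86/(1−0.3348) = 1.2928 K.
Change = 1.2928 − 1.3668 = -0.07 K.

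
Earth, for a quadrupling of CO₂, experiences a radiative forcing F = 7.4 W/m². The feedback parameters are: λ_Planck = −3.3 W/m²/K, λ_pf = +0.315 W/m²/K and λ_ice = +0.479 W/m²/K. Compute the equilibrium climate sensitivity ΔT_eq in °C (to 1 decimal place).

3.0 °C

Net feedback parameter λ = (−3.3) + (+0.315) + (+0.479) = -2.506 W/m²/K.
ΔT = −F/λ = −7.4/(-2.506) = 3.0 °C.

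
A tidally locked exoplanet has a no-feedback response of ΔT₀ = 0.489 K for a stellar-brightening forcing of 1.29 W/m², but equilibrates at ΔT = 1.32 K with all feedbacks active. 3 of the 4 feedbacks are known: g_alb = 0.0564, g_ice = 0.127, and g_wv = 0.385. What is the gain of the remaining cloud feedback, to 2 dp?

Amplification A = ΔT/ΔT₀ = 1.32/0.489 = 2.699.
Total gain g = 1 − 1/A = 1 − 1/2.699 = 0.6295.
Known gains sum to 0.0564 + 0.127 + 0.385 = 0.5684.
g_cld = 0.6295 − 0.5684 = 0.06.

0.06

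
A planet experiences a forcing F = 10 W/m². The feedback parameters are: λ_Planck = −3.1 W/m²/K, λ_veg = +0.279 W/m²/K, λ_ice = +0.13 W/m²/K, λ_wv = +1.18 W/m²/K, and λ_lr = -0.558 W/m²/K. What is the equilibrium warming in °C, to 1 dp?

Net feedback parameter λ = (−3.1) + (+0.279) + (+0.13) + (+1.18) + (-0.558) = -2.069 W/m²/K.
ΔT = −F/λ = −10/(-2.069) = 4.8 °C.

4.8 °C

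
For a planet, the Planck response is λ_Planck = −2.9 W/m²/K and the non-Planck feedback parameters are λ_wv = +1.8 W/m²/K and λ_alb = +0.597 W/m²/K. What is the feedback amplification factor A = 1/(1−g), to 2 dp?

5.77

Convert to gains: g_wv = 1.8/2.9 = 0.6207; g_alb = 0.597/2.9 = 0.2059.
Total gain g = 0.8266.
A = 1/(1 − 0.8266) = 5.77.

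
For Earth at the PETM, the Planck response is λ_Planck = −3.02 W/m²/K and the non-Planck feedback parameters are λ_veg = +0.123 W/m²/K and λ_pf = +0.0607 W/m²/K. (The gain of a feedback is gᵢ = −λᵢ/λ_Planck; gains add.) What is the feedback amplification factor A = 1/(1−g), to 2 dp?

Convert to gains: g_veg = 0.123/3.02 = 0.04073; g_pf = 0.0607/3.02 = 0.0201.
Total gain g = 0.06083.
A = 1/(1 − 0.06083) = 1.06.

1.06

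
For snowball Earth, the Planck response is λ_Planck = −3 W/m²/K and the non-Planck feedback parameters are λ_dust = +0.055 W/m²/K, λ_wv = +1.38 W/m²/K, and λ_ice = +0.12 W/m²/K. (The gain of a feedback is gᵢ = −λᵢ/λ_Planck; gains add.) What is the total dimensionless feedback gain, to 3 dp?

0.518

Convert to gains: g_dust = 0.055/3 = 0.01833; g_wv = 1.38/3 = 0.46; g_ice = 0.12/3 = 0.04.
Total gain g = 0.51833.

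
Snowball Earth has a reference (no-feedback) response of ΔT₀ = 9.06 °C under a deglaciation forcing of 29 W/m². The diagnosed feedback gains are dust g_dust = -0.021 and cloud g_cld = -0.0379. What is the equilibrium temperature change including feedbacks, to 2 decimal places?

Total gain g = -0.021 − 0.0379 = -0.0589.
Amplification A = 1/(1 + 0.0589) = 0.9444.
ΔT = 9.06 × 0.9444 = 8.56 °C.

8.56 °C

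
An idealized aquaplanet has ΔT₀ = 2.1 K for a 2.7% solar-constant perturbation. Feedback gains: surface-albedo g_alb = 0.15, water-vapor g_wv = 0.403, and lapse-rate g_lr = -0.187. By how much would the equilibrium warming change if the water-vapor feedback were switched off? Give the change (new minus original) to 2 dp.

-1.29 K

Original: g = 0.366, ΔT = 2.1/(1−0.366) = 3.3123 K.
Without water-vapor: g' = -0.037, ΔT' = 2.1/(1+0.037) = 2.0251 K.
Change = 2.0251 − 3.3123 = -1.29 K.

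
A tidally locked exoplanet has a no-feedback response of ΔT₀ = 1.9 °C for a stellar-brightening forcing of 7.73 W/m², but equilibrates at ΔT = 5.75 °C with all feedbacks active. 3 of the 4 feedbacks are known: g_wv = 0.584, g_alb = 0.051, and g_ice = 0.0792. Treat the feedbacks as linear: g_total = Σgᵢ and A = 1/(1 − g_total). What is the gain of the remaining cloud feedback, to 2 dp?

Amplification A = ΔT/ΔT₀ = 5.75/1.9 = 3.026.
Total gain g = 1 − 1/A = 1 − 1/3.026 = 0.6695.
Known gains sum to 0.584 + 0.051 + 0.0792 = 0.7142.
g_cld = 0.6695 − 0.7142 = -0.04.

-0.04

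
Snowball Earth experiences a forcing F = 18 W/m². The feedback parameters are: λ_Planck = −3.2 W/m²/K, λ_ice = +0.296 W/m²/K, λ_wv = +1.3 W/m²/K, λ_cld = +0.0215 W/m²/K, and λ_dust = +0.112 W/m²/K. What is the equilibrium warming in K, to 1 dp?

12.2 K

Net feedback parameter λ = (−3.2) + (+0.296) + (+1.3) + (+0.0215) + (+0.112) = -1.4705 W/m²/K.
ΔT = −F/λ = −18/(-1.4705) = 12.2 K.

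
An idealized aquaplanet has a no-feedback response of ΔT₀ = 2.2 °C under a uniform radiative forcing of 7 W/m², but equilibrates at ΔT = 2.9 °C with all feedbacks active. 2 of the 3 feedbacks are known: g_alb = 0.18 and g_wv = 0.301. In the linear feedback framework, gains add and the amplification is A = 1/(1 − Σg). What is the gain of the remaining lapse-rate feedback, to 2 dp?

-0.24

Amplification A = ΔT/ΔT₀ = 2.9/2.2 = 1.318.
Total gain g = 1 − 1/A = 1 − 1/1.318 = 0.2413.
Known gains sum to 0.18 + 0.301 = 0.481.
g_lr = 0.2413 − 0.481 = -0.24.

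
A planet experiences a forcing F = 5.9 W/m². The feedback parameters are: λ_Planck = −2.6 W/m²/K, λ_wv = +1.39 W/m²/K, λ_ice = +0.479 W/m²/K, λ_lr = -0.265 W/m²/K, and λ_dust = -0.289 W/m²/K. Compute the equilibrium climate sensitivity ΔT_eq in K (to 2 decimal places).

4.59 K

Net feedback parameter λ = (−2.6) + (+1.39) + (+0.479) + (-0.265) + (-0.289) = -1.285 W/m²/K.
ΔT = −F/λ = −5.9/(-1.285) = 4.59 K.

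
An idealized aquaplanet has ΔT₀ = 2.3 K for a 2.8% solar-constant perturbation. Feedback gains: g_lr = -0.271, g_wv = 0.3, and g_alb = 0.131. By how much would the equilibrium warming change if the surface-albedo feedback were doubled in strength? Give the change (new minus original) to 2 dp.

Original: g = 0.16, ΔT = 2.3/(1−0.16) = 2.7381 K.
With doubled surface-albedo: g' = 0.291, ΔT' = 2.3/(1−0.291) = 3.2440 K.
Change = 3.2440 − 2.7381 = 0.51 K.

0.51 K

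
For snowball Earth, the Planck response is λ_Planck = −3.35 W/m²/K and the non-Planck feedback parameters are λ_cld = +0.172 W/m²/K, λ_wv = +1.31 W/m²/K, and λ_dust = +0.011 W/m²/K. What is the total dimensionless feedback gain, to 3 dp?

0.446

Convert to gains: g_cld = 0.172/3.35 = 0.05134; g_wv = 1.31/3.35 = 0.391; g_dust = 0.011/3.35 = 0.003284.
Total gain g = 0.445624.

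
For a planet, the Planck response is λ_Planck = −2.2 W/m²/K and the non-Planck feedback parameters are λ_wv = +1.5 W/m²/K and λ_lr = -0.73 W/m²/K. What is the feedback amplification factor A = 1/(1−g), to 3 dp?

Convert to gains: g_wv = 1.5/2.2 = 0.6818; g_lr = -0.73/2.2 = -0.3318.
Total gain g = 0.35.
A = 1/(1 − 0.35) = 1.538.

1.538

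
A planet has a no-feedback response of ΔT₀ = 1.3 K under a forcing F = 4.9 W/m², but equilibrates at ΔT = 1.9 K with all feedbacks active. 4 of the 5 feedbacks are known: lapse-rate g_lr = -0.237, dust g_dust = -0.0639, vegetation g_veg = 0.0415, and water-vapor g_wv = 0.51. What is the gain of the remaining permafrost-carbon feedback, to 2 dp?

0.07

Amplification A = ΔT/ΔT₀ = 1.9/1.3 = 1.462.
Total gain g = 1 − 1/A = 1 − 1/1.462 = 0.316.
Known gains sum to -0.237 − 0.0639 + 0.0415 + 0.51 = 0.2506.
g_pf = 0.316 − 0.2506 = 0.07.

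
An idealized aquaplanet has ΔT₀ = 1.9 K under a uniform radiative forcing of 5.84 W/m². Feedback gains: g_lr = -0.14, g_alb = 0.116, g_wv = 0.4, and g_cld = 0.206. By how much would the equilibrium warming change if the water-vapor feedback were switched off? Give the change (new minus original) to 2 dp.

-2.22 K

Original: g = 0.582, ΔT = 1.9/(1−0.582) = 4.5455 K.
Without water-vapor: g' = 0.182, ΔT' = 1.9/(1−0.182) = 2.3227 K.
Change = 2.3227 − 4.5455 = -2.22 K.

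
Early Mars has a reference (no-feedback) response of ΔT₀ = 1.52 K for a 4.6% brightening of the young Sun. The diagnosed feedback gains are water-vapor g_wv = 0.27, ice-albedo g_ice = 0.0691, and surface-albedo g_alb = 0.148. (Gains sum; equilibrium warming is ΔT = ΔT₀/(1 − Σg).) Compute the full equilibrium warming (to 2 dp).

Total gain g = 0.27 + 0.0691 + 0.148 = 0.4871.
Amplification A = 1/(1 − 0.4871) = 1.95.
ΔT = 1.52 × 1.95 = 2.96 K.

2.96 K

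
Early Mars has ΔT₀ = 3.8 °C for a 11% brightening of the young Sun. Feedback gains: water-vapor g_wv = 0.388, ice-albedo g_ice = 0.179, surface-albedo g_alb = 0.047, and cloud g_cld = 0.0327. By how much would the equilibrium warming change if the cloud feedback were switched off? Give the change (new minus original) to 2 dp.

-0.91 °C

Original: g = 0.6467, ΔT = 3.8/(1−0.6467) = 10.7557 °C.
Without cloud: g' = 0.614, ΔT' = 3.8/(1−0.614) = 9.8446 °C.
Change = 9.8446 − 10.7557 = -0.91 °C.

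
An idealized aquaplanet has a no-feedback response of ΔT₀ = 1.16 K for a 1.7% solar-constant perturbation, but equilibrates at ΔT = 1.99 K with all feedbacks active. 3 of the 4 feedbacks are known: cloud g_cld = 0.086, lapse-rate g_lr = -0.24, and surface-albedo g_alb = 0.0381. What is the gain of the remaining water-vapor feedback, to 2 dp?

0.53

Amplification A = ΔT/ΔT₀ = 1.99/1.16 = 1.716.
Total gain g = 1 − 1/A = 1 − 1/1.716 = 0.4172.
Known gains sum to 0.086 − 0.24 + 0.0381 = -0.1159.
g_wv = 0.4172 + 0.1159 = 0.53.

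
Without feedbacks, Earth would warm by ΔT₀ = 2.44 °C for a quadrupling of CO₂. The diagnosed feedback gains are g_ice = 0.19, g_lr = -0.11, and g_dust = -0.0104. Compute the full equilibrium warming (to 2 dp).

2.62 °C

Total gain g = 0.19 − 0.11 − 0.0104 = 0.0696.
Amplification A = 1/(1 − 0.0696) = 1.075.
ΔT = 2.44 × 1.075 = 2.62 °C.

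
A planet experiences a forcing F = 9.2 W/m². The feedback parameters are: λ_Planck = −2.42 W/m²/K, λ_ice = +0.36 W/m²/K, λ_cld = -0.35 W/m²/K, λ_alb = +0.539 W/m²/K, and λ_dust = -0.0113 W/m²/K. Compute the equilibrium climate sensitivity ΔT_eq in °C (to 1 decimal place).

Net feedback parameter λ = (−2.42) + (+0.36) + (-0.35) + (+0.539) + (-0.0113) = -1.8823 W/m²/K.
ΔT = −F/λ = −9.2/(-1.8823) = 4.9 °C.

4.9 °C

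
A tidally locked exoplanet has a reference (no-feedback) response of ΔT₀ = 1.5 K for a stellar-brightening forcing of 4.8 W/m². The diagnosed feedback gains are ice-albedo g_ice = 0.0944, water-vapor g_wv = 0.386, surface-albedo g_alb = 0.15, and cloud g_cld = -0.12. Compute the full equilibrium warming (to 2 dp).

3.06 K

Total gain g = 0.0944 + 0.386 + 0.15 − 0.12 = 0.5104.
Amplification A = 1/(1 − 0.5104) = 2.042.
ΔT = 1.5 × 2.042 = 3.06 K.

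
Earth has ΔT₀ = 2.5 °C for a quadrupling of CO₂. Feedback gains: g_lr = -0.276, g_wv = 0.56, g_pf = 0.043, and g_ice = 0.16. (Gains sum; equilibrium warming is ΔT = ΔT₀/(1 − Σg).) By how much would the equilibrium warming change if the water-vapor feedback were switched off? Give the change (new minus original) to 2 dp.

Original: g = 0.487, ΔT = 2.5/(1−0.487) = 4.8733 °C.
Without water-vapor: g' = -0.073, ΔT' = 2.5/(1+0.073) = 2.3299 °C.
Change = 2.3299 − 4.8733 = -2.54 °C.

-2.54 °C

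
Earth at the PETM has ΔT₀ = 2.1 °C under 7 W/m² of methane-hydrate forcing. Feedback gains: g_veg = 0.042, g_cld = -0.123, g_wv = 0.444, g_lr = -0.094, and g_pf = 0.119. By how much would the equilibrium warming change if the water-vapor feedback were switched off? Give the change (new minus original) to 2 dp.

Original: g = 0.388, ΔT = 2.1/(1−0.388) = 3.4314 °C.
Without water-vapor: g' = -0.056, ΔT' = 2.1/(1+0.056) = 1.9886 °C.
Change = 1.9886 − 3.4314 = -1.44 °C.

-1.44 °C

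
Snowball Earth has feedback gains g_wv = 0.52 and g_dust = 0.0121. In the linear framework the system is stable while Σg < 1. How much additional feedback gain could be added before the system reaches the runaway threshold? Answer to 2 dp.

0.47

Current total gain = 0.52 + 0.0121 = 0.5321.
Margin to runaway = 1 − 0.5321 = 0.47.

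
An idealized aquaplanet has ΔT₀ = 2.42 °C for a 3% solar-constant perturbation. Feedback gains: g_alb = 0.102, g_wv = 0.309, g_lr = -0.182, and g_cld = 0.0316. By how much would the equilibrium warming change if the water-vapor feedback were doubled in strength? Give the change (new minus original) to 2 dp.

Original: g = 0.2606, ΔT = 2.42/(1−0.2606) = 3.2729 °C.
With doubled water-vapor: g' = 0.5696, ΔT' = 2.42/(1−0.5696) = 5.6227 °C.
Change = 5.6227 − 3.2729 = 2.35 °C.

2.35 °C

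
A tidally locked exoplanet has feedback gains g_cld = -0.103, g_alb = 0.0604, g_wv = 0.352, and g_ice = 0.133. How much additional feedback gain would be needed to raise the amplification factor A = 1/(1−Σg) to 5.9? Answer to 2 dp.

Current total gain = 0.4424.
Target gain for A = 5.9: g* = 1 − 1/5.9 = 0.8305.
Additional gain needed = 0.8305 − 0.4424 = 0.39.

0.39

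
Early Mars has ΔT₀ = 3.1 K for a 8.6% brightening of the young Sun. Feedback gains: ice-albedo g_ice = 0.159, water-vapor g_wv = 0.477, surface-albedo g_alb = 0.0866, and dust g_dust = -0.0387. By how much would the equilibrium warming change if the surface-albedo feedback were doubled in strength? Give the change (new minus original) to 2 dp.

Original: g = 0.6839, ΔT = 3.1/(1−0.6839) = 9.8070 K.
With doubled surface-albedo: g' = 0.7705, ΔT' = 3.1/(1−0.7705) = 13.5076 K.
Change = 13.5076 − 9.8070 = 3.70 K.

3.70 K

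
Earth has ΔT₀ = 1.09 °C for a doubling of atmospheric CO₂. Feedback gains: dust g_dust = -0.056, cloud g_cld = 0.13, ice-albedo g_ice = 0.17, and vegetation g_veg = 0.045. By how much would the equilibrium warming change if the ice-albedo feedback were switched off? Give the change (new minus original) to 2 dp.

-0.30 °C

Original: g = 0.289, ΔT = 1.09/(1−0.289) = 1.5331 °C.
Without ice-albedo: g' = 0.119, ΔT' = 1.09/(1−0.119) = 1.2372 °C.
Change = 1.2372 − 1.5331 = -0.30 °C.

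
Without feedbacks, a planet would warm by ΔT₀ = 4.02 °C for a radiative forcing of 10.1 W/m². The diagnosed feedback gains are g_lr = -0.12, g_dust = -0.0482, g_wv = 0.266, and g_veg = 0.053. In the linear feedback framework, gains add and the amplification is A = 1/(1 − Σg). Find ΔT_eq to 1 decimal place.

Total gain g = -0.12 − 0.0482 + 0.266 + 0.053 = 0.1508.
Amplification A = 1/(1 − 0.1508) = 1.178.
ΔT = 4.02 × 1.178 = 4.7 °C.

4.7 °C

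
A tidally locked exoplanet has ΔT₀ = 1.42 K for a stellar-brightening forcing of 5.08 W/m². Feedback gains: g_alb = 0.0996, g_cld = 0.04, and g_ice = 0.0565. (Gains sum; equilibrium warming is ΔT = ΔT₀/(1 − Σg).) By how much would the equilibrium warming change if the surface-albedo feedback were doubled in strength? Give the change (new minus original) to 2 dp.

Original: g = 0.1961, ΔT = 1.42/(1−0.1961) = 1.7664 K.
With doubled surface-albedo: g' = 0.2957, ΔT' = 1.42/(1−0.2957) = 2.0162 K.
Change = 2.0162 − 1.7664 = 0.25 K.

0.25 K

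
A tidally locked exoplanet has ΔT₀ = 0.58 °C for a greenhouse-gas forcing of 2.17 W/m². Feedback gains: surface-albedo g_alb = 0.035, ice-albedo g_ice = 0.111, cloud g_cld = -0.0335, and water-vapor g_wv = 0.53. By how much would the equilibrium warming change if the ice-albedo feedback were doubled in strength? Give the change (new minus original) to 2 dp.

0.73 °C

Original: g = 0.6425, ΔT = 0.58/(1−0.6425) = 1.6224 °C.
With doubled ice-albedo: g' = 0.7535, ΔT' = 0.58/(1−0.7535) = 2.3529 °C.
Change = 2.3529 − 1.6224 = 0.73 °C.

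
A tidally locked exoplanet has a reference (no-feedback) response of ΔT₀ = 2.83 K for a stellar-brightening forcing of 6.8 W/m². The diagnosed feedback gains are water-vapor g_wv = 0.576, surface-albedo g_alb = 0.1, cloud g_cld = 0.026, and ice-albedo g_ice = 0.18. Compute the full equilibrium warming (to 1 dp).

24.0 K

Total gain g = 0.576 + 0.1 + 0.026 + 0.18 = 0.882.
Amplification A = 1/(1 − 0.882) = 8.475.
ΔT = 2.83 × 8.475 = 24.0 K.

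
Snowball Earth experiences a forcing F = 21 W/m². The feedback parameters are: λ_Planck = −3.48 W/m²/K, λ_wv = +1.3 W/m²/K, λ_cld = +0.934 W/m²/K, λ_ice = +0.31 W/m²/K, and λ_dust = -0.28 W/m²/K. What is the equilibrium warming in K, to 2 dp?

17.27 K

Net feedback parameter λ = (−3.48) + (+1.3) + (+0.934) + (+0.31) + (-0.28) = -1.216 W/m²/K.
ΔT = −F/λ = −21/(-1.216) = 17.27 K.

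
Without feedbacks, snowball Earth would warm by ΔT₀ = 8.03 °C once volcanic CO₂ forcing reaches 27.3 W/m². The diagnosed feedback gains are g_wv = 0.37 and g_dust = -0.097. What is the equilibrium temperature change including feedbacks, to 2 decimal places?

11.05 °C

Total gain g = 0.37 − 0.097 = 0.273.
Amplification A = 1/(1 − 0.273) = 1.376.
ΔT = 8.03 × 1.376 = 11.05 °C.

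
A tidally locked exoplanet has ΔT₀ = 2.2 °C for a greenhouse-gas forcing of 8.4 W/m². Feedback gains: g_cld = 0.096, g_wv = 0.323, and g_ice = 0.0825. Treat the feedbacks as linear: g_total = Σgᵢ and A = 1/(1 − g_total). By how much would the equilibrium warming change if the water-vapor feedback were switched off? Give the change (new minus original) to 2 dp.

-1.74 °C

Original: g = 0.5015, ΔT = 2.2/(1−0.5015) = 4.4132 °C.
Without water-vapor: g' = 0.1785, ΔT' = 2.2/(1−0.1785) = 2.6780 °C.
Change = 2.6780 − 4.4132 = -1.74 °C.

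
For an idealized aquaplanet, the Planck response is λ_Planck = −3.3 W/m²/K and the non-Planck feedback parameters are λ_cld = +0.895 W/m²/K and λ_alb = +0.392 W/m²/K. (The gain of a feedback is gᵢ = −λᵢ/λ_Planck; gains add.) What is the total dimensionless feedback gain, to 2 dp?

0.39

Convert to gains: g_cld = 0.895/3.3 = 0.2712; g_alb = 0.392/3.3 = 0.1188.
Total gain g = 0.39.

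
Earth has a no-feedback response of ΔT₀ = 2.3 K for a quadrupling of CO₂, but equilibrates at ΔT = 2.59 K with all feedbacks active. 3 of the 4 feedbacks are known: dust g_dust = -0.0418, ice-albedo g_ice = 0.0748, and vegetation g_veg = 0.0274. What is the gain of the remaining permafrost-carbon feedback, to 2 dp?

Amplification A = ΔT/ΔT₀ = 2.59/2.3 = 1.126.
Total gain g = 1 − 1/A = 1 − 1/1.126 = 0.1119.
Known gains sum to -0.0418 + 0.0748 + 0.0274 = 0.0604.
g_pf = 0.1119 − 0.0604 = 0.05.

0.05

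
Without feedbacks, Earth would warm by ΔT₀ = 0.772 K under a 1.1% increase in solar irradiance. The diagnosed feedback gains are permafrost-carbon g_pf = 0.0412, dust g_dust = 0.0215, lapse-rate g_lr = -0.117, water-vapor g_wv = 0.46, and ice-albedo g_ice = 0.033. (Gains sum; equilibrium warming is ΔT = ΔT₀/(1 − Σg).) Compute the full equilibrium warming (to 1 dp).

Total gain g = 0.0412 + 0.0215 − 0.117 + 0.46 + 0.033 = 0.4387.
Amplification A = 1/(1 − 0.4387) = 1.782.
ΔT = 0.772 × 1.782 = 1.4 K.

1.4 K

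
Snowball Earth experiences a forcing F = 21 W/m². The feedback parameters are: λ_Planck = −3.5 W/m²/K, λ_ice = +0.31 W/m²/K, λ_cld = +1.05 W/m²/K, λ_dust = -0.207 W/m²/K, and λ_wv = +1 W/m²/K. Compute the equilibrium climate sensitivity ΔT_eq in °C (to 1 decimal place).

Net feedback parameter λ = (−3.5) + (+0.31) + (+1.05) + (-0.207) + (+1) = -1.347 W/m²/K.
ΔT = −F/λ = −21/(-1.347) = 15.6 °C.

15.6 °C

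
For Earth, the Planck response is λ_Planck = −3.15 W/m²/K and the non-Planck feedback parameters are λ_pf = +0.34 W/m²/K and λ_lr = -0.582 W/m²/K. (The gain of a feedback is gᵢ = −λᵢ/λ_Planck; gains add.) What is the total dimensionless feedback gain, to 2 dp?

-0.08

Convert to gains: g_pf = 0.34/3.15 = 0.1079; g_lr = -0.582/3.15 = -0.1848.
Total gain g = -0.0769.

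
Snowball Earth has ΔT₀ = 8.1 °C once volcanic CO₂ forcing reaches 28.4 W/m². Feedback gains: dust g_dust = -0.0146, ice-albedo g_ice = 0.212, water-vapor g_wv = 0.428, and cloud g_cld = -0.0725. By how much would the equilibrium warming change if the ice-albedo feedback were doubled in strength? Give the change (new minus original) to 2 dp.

Original: g = 0.5529, ΔT = 8.1/(1−0.5529) = 18.1168 °C.
With doubled ice-albedo: g' = 0.7649, ΔT' = 8.1/(1−0.7649) = 34.4534 °C.
Change = 34.4534 − 18.1168 = 16.34 °C.

16.34 °C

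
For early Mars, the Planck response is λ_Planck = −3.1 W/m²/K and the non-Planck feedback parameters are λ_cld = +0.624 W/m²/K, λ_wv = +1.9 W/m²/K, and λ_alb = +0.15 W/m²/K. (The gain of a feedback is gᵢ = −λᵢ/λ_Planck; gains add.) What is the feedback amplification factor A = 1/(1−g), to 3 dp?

Convert to gains: g_cld = 0.624/3.1 = 0.2013; g_wv = 1.9/3.1 = 0.6129; g_alb = 0.15/3.1 = 0.04839.
Total gain g = 0.86259.
A = 1/(1 − 0.86259) = 7.277.

7.277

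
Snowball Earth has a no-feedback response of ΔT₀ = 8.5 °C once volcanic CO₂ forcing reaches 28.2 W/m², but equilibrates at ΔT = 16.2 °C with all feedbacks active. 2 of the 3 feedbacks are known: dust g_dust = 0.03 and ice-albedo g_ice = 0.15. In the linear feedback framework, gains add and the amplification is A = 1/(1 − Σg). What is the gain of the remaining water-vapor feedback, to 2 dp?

Amplification A = ΔT/ΔT₀ = 16.2/8.5 = 1.906.
Total gain g = 1 − 1/A = 1 − 1/1.906 = 0.4753.
Known gains sum to 0.03 + 0.15 = 0.18.
g_wv = 0.4753 − 0.18 = 0.30.

0.30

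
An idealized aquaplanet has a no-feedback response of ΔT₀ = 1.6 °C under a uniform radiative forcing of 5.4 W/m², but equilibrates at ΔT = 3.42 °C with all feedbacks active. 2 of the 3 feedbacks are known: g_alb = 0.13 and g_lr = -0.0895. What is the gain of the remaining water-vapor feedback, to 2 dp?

0.49

Amplification A = ΔT/ΔT₀ = 3.42/1.6 = 2.137.
Total gain g = 1 − 1/A = 1 − 1/2.137 = 0.5321.
Known gains sum to 0.13 − 0.0895 = 0.0405.
g_wv = 0.5321 − 0.0405 = 0.49.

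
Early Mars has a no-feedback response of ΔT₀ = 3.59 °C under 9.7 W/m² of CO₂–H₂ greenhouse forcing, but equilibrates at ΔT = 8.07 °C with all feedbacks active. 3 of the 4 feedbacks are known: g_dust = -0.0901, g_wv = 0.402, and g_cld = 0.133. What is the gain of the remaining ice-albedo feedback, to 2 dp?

Amplification A = ΔT/ΔT₀ = 8.07/3.59 = 2.248.
Total gain g = 1 − 1/A = 1 − 1/2.248 = 0.5552.
Known gains sum to -0.0901 + 0.402 + 0.133 = 0.4449.
g_ice = 0.5552 − 0.4449 = 0.11.

0.11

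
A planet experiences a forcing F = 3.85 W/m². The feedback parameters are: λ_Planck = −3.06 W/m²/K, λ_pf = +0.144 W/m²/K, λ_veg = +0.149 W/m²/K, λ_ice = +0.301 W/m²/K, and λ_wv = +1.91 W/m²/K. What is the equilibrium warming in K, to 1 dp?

Net feedback parameter λ = (−3.06) + (+0.144) + (+0.149) + (+0.301) + (+1.91) = -0.556 W/m²/K.
ΔT = −F/λ = −3.85/(-0.556) = 6.9 K.

6.9 K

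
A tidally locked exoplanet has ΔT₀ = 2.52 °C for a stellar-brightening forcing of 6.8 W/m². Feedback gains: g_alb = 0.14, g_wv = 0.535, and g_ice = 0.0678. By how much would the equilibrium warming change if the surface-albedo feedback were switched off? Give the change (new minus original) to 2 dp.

Original: g = 0.7428, ΔT = 2.52/(1−0.7428) = 9.7978 °C.
Without surface-albedo: g' = 0.6028, ΔT' = 2.52/(1−0.6028) = 6.3444 °C.
Change = 6.3444 − 9.7978 = -3.45 °C.

-3.45 °C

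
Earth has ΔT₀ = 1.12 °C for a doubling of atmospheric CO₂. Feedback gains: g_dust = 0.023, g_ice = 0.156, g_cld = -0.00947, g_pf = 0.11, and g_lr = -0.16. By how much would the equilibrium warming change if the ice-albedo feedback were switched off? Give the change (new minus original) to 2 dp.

Original: g = 0.11953, ΔT = 1.12/(1−0.11953) = 1.2720 °C.
Without ice-albedo: g' = -0.03647, ΔT' = 1.12/(1+0.03647) = 1.0806 °C.
Change = 1.0806 − 1.2720 = -0.19 °C.

-0.19 °C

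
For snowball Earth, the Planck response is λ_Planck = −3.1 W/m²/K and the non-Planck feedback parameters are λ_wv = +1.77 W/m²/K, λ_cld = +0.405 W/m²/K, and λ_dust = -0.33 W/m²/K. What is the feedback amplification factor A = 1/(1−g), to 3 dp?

Convert to gains: g_wv = 1.77/3.1 = 0.571; g_cld = 0.405/3.1 = 0.1306; g_dust = -0.33/3.1 = -0.1065.
Total gain g = 0.5951.
A = 1/(1 − 0.5951) = 2.470.

2.470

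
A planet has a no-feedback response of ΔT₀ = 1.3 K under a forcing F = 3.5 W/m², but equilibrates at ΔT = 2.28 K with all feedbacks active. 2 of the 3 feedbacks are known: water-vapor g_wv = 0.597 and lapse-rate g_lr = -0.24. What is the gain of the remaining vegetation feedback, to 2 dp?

0.07

Amplification A = ΔT/ΔT₀ = 2.28/1.3 = 1.754.
Total gain g = 1 − 1/A = 1 − 1/1.754 = 0.4299.
Known gains sum to 0.597 − 0.24 = 0.357.
g_veg = 0.4299 − 0.357 = 0.07.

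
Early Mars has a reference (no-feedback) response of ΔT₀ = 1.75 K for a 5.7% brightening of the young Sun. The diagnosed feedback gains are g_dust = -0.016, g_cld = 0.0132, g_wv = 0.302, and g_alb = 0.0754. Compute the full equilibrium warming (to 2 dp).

2.80 K

Total gain g = -0.016 + 0.0132 + 0.302 + 0.0754 = 0.3746.
Amplification A = 1/(1 − 0.3746) = 1.599.
ΔT = 1.75 × 1.599 = 2.80 K.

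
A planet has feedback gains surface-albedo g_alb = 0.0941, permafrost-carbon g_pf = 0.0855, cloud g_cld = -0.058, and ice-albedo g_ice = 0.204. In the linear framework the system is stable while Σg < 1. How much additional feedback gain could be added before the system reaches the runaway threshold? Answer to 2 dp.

0.67

Current total gain = 0.0941 + 0.0855 − 0.058 + 0.204 = 0.3256.
Margin to runaway = 1 − 0.3256 = 0.67.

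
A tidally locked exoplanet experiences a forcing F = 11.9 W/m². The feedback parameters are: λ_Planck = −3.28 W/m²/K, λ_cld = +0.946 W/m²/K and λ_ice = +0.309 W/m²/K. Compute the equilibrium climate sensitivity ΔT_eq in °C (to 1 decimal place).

Net feedback parameter λ = (−3.28) + (+0.946) + (+0.309) = -2.025 W/m²/K.
ΔT = −F/λ = −11.9/(-2.025) = 5.9 °C.

5.9 °C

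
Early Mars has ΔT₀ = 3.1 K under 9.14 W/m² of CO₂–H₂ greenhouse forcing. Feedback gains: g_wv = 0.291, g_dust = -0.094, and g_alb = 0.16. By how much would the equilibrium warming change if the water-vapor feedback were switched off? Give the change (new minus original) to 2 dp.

-1.50 K

Original: g = 0.357, ΔT = 3.1/(1−0.357) = 4.8212 K.
Without water-vapor: g' = 0.066, ΔT' = 3.1/(1−0.066) = 3.3191 K.
Change = 3.3191 − 4.8212 = -1.50 K.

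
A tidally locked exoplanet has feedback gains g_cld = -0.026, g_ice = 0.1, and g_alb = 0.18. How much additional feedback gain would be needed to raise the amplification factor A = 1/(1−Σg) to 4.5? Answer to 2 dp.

Current total gain = 0.254.
Target gain for A = 4.5: g* = 1 − 1/4.5 = 0.7778.
Additional gain needed = 0.7778 − 0.254 = 0.52.

0.52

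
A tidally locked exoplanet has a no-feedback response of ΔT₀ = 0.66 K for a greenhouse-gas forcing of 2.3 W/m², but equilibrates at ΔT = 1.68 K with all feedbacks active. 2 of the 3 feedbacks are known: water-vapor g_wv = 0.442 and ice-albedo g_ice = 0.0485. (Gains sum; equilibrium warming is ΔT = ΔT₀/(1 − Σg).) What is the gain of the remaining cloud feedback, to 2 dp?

0.12

Amplification A = ΔT/ΔT₀ = 1.68/0.66 = 2.545.
Total gain g = 1 − 1/A = 1 − 1/2.545 = 0.6071.
Known gains sum to 0.442 + 0.0485 = 0.4905.
g_cld = 0.6071 − 0.4905 = 0.12.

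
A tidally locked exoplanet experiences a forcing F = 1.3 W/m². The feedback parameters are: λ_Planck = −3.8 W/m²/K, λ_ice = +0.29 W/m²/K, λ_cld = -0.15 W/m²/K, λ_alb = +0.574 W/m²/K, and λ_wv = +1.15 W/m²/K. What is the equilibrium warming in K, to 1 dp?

0.7 K

Net feedback parameter λ = (−3.8) + (+0.29) + (-0.15) + (+0.574) + (+1.15) = -1.936 W/m²/K.
ΔT = −F/λ = −1.3/(-1.936) = 0.7 K.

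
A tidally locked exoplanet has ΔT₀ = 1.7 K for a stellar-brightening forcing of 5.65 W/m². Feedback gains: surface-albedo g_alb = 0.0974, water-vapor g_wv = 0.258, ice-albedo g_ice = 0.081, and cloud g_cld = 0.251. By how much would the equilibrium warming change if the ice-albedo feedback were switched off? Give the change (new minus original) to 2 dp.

-1.12 K

Original: g = 0.6874, ΔT = 1.7/(1−0.6874) = 5.4383 K.
Without ice-albedo: g' = 0.6064, ΔT' = 1.7/(1−0.6064) = 4.3191 K.
Change = 4.3191 − 5.4383 = -1.12 K.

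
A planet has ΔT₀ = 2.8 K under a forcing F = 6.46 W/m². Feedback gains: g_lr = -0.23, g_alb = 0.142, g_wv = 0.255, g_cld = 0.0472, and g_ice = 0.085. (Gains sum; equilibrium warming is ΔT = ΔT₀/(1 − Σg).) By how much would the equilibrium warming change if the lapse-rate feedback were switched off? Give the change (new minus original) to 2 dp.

1.95 K

Original: g = 0.2992, ΔT = 2.8/(1−0.2992) = 3.9954 K.
Without lapse-rate: g' = 0.5292, ΔT' = 2.8/(1−0.5292) = 5.9473 K.
Change = 5.9473 − 3.9954 = 1.95 K.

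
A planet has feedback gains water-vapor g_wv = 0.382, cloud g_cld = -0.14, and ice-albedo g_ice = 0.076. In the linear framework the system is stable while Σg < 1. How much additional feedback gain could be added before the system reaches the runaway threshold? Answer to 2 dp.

0.68

Current total gain = 0.382 − 0.14 + 0.076 = 0.318.
Margin to runaway = 1 − 0.318 = 0.68.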